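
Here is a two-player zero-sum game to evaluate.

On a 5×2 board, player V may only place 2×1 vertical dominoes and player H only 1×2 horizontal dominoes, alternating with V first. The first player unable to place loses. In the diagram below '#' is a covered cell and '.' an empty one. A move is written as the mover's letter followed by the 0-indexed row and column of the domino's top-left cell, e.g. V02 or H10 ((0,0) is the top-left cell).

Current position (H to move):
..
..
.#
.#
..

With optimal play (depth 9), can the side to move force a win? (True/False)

H winning at [../../.#/.#/..]: True

p1 H@[../../.#/.#/..]: H00[##/../.#/.#/..]+1* H10[../##/.#/.#/..]+1 H40[../../.#/.#/##]-1
p2 V@[##/../.#/.#/..]: V10[##/#./##/.#/..]-1* V20[##/../##/##/..]-1 V30[##/../.#/##/#.]-1
p3 H@[##/#./##/.#/..]: H40[##/#./##/.#/##]+1*
p4 V@[##/#./##/.#/##] terminal -1; root [../../.#/.#/..] d9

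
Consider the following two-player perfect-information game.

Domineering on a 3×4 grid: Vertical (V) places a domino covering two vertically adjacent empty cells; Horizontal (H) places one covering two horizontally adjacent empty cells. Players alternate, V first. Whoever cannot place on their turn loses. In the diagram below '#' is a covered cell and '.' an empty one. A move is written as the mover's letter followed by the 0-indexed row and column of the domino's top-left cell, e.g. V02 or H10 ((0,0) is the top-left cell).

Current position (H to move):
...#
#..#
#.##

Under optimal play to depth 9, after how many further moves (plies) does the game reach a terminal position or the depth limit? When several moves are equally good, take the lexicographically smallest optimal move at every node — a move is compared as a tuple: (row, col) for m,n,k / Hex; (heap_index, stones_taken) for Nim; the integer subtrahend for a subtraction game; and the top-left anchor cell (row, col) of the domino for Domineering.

PV length from [...#/#..#/#.##]: 1 ply

p1 H@[...#/#..#/#.##]: H00[##.#/#..#/#.##]-1 H01[.###/#..#/#.##]-1 H11[...#/####/#.##]+1*
p2 V@[...#/####/#.##] terminal -1; root [...#/#..#/#.##] d9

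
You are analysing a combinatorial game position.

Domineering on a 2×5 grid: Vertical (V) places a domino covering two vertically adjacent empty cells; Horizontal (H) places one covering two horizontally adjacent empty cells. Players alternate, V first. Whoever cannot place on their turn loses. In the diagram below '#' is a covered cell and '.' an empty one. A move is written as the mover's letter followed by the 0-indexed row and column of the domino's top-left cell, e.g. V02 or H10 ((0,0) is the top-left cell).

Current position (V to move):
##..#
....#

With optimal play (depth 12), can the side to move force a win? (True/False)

p1 V@[##..#/....#]: V02[###.#/..#.#]+1* V03[##.##/...##]-1
p2 H@[###.#/..#.#]: H10[###.#/###.#]-1*
p3 V@[###.#/###.#]: V03[#####/#####]+1*
p4 H@[#####/#####] terminal -1; root [##..#/....#] d12

V winning at [##..#/....#]: True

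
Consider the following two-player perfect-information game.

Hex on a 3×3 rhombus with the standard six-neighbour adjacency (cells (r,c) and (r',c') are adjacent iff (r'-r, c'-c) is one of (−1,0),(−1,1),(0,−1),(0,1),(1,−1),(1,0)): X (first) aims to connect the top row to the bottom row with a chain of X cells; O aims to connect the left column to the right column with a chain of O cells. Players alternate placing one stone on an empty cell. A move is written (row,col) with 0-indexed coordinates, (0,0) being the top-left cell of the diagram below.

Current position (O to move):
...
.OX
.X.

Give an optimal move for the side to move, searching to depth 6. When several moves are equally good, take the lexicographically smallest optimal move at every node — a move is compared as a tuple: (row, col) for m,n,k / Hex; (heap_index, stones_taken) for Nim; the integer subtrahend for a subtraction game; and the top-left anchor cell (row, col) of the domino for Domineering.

O's best at [.../.OX/.X.]: (0,2)

ply 1, O at .../.OX/.X. | (0,0)=-1→O../.OX/.X.; (0,1)=-1→.O./.OX/.X.; (0,2)=+1→..O/.OX/.X.*; (1,0)=-1→.../OOX/.X.; (2,0)=-1→.../.OX/OX.; (2,2)=-1→.../.OX/.XO
ply 2, X at ..O/.OX/.X. | (0,0)=-1→X.O/.OX/.X.*; (0,1)=-1→.XO/.OX/.X.; (1,0)=-1→..O/XOX/.X.; (2,0)=-1→..O/.OX/XX.; (2,2)=-1→..O/.OX/.XX
ply 3, O at X.O/.OX/.X. | (0,1)=+1→XOO/.OX/.X.*; (1,0)=+1→X.O/OOX/.X.; (2,0)=+1→X.O/.OX/OX.; (2,2)=+1→X.O/.OX/.XO
ply 4, X at XOO/.OX/.X. | (1,0)=-1→XOO/XOX/.X.*; (2,0)=-1→XOO/.OX/XX.; (2,2)=-1→XOO/.OX/.XX
ply 5, O at XOO/XOX/.X. | (2,0)=+1→XOO/XOX/OX.*; (2,2)=-1→XOO/XOX/.XO
ply 6: XOO/XOX/OX. is terminal -1 (X); from .../.OX/.X. depth 6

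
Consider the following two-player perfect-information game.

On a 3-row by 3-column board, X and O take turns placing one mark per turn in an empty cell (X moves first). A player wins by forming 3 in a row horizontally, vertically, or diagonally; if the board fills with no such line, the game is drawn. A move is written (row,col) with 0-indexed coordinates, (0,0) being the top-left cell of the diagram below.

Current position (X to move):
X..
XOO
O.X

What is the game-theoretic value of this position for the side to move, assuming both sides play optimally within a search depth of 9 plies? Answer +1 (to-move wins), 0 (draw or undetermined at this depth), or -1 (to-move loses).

[X../XOO/O.X] X move#1: (0,1):-1/XX./XOO/O.X, (0,2):+0/X.X/XOO/O.X*, (2,1):-1/X../XOO/OXX
[X.X/XOO/O.X] O move#2: (0,1):+0/XOX/XOO/O.X*, (2,1):-1/X.X/XOO/OOX
[XOX/XOO/O.X] X move#3: (2,1):+0/XOX/XOO/OXX*
[XOX/XOO/OXX] end (terminal +0, O#4); searched X../XOO/O.X to 9

value(X../XOO/O.X, X) = 0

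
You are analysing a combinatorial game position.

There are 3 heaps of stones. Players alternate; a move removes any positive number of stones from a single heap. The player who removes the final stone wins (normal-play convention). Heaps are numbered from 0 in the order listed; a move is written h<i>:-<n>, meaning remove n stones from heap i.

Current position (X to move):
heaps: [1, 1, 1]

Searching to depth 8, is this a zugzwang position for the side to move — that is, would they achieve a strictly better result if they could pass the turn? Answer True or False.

ply 1, X at (1,1,1) | h0:-1=+1→(0,1,1)*; h1:-1=+1→(1,0,1); h2:-1=+1→(1,1,0)
ply 2, O at (0,1,1) | h1:-1=-1→(0,0,1)*; h2:-1=-1→(0,1,0)
ply 3, X at (0,0,1) | h2:-1=+1→(0,0,0)*
ply 4: (0,0,0) is terminal -1 (O); from (1,1,1) depth 8
if X skipped the turn, O would face:
~ ply 1, O at (1,1,1) | h0:-1=+1→(0,1,1)*; h1:-1=+1→(1,0,1); h2:-1=+1→(1,1,0)
~ ply 2, X at (0,1,1) | h1:-1=-1→(0,0,1)*; h2:-1=-1→(0,1,0)
~ ply 3, O at (0,0,1) | h2:-1=+1→(0,0,0)*
~ ply 4: (0,0,0) is terminal -1 (X); from (1,1,1) depth 8
compare (X): move=+1 vs pass=-1

zugzwang((1,1,1), X) = False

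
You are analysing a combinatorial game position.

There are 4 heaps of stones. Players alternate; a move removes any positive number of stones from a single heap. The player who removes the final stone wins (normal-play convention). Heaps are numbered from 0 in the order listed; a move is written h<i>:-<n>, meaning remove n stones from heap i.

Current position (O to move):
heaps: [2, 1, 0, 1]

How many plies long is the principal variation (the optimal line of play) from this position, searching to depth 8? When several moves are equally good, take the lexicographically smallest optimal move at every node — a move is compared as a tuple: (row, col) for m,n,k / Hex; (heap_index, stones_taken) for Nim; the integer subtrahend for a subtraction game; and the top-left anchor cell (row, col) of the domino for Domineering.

PV length from [(2,1,0,1)]: 3 plies

[(2,1,0,1)] O move#1: h0:-1:-1/(1,1,0,1), h0:-2:+1/(0,1,0,1)*, h1:-1:-1/(2,0,0,1), h3:-1:-1/(2,1,0,0)
[(0,1,0,1)] X move#2: h1:-1:-1/(0,0,0,1)*, h3:-1:-1/(0,1,0,0)
[(0,0,0,1)] O move#3: h3:-1:+1/(0,0,0,0)*
[(0,0,0,0)] end (terminal -1, X#4); searched (2,1,0,1) to 8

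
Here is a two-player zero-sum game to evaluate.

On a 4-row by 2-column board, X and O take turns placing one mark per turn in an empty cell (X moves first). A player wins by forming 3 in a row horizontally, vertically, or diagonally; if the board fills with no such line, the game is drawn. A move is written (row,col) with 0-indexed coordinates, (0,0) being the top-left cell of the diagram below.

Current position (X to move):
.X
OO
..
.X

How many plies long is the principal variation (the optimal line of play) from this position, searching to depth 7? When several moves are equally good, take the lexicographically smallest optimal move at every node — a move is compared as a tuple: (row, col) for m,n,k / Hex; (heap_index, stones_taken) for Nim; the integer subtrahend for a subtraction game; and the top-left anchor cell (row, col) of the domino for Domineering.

PV length from [.X/OO/../.X]: 4 plies

ply 1, X at .X/OO/../.X | (0,0)=+0→XX/OO/../.X*; (2,0)=+0→.X/OO/X./.X; (2,1)=-1→.X/OO/.X/.X; (3,0)=+0→.X/OO/../XX
ply 2, O at XX/OO/../.X | (2,0)=+0→XX/OO/O./.X*; (2,1)=+0→XX/OO/.O/.X; (3,0)=+0→XX/OO/../OX
ply 3, X at XX/OO/O./.X | (2,1)=-1→XX/OO/OX/.X; (3,0)=+0→XX/OO/O./XX*
ply 4, O at XX/OO/O./XX | (2,1)=+0→XX/OO/OO/XX*
ply 5: XX/OO/OO/XX is terminal +0 (X); from .X/OO/../.X depth 7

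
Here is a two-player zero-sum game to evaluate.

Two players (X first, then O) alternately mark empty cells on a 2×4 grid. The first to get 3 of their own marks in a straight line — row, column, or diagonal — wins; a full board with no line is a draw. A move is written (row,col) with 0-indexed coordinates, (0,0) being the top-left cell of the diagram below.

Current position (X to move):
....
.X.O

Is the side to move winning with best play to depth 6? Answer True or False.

X winning at [..../.X.O]: False

ply 1, X at ..../.X.O | (0,0)=+0→X.../.X.O*; (0,1)=+0→.X../.X.O; (0,2)=+0→..X./.X.O; (0,3)=+0→...X/.X.O; (1,0)=+0→..../XX.O; (1,2)=+0→..../.XXO
ply 2, O at X.../.X.O | (0,1)=+0→XO../.X.O*; (0,2)=+0→X.O./.X.O; (0,3)=+0→X..O/.X.O; (1,0)=+0→X.../OX.O; (1,2)=+0→X.../.XOO
ply 3, X at XO../.X.O | (0,2)=+0→XOX./.X.O*; (0,3)=+0→XO.X/.X.O; (1,0)=+0→XO../XX.O; (1,2)=+0→XO../.XXO
ply 4, O at XOX./.X.O | (0,3)=+0→XOXO/.X.O*; (1,0)=+0→XOX./OX.O; (1,2)=+0→XOX./.XOO
ply 5, X at XOXO/.X.O | (1,0)=+0→XOXO/XX.O*; (1,2)=+0→XOXO/.XXO
ply 6, O at XOXO/XX.O | (1,2)=+0→XOXO/XXOO*
ply 7: XOXO/XXOO is terminal +0 (X); from ..../.X.O depth 6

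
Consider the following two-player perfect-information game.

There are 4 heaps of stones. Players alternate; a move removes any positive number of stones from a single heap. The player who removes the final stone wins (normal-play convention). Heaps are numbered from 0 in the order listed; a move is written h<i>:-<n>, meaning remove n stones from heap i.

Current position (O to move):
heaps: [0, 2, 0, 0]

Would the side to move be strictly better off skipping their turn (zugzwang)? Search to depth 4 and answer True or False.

ply 1, O at (0,2,0,0) | h1:-1=-1→(0,1,0,0); h1:-2=+1→(0,0,0,0)*
ply 2: (0,0,0,0) is terminal -1 (X); from (0,2,0,0) depth 4
if O skipped the turn, X would face:
~ ply 1, X at (0,2,0,0) | h1:-1=-1→(0,1,0,0); h1:-2=+1→(0,0,0,0)*
~ ply 2: (0,0,0,0) is terminal -1 (O); from (0,2,0,0) depth 4
compare (O): move=+1 vs pass=-1

zugzwang((0,2,0,0), O) = False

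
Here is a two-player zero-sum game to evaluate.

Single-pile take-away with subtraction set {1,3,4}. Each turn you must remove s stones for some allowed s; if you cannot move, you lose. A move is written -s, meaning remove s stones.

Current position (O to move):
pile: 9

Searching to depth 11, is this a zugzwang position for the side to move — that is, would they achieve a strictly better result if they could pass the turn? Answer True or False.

zugzwang(9, O) = True

ply 1, O at 9 | -1=-1→8*; -3=-1→6; -4=-1→5
ply 2, X at 8 | -1=+1→7*; -3=-1→5; -4=-1→4
ply 3, O at 7 | -1=-1→6*; -3=-1→4; -4=-1→3
ply 4, X at 6 | -1=-1→5; -3=-1→3; -4=+1→2*
ply 5, O at 2 | -1=-1→1*
ply 6, X at 1 | -1=+1→0*
ply 7: 0 is terminal -1 (O); from 9 depth 11
pass branch (X moves first from the same position):
  | ply 1, X at 9 | -1=-1→8*; -3=-1→6; -4=-1→5
  | ply 2, O at 8 | -1=+1→7*; -3=-1→5; -4=-1→4
  | ply 3, X at 7 | -1=-1→6*; -3=-1→4; -4=-1→3
  | ply 4, O at 6 | -1=-1→5; -3=-1→3; -4=+1→2*
  | ply 5, X at 2 | -1=-1→1*
  | ply 6, O at 1 | -1=+1→0*
  | ply 7: 0 is terminal -1 (X); from 9 depth 11
O moving scores -1; O passing scores +1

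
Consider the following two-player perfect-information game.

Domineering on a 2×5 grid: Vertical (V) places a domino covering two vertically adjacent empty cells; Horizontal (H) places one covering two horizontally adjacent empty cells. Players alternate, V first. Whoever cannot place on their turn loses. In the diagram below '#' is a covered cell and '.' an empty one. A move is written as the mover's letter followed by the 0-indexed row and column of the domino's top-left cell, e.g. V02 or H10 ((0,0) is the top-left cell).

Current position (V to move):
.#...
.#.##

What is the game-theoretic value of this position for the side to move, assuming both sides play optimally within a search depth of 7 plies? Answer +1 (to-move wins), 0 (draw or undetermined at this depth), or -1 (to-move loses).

p1 V@[.#.../.#.##]: V00[##.../##.##]-1 V02[.##../.####]+1*
p2 H@[.##../.####]: H03[.####/.####]-1*
p3 V@[.####/.####]: V00[#####/#####]+1*
p4 H@[#####/#####] terminal -1; root [.#.../.#.##] d7

value(.#.../.#.##, V) = +1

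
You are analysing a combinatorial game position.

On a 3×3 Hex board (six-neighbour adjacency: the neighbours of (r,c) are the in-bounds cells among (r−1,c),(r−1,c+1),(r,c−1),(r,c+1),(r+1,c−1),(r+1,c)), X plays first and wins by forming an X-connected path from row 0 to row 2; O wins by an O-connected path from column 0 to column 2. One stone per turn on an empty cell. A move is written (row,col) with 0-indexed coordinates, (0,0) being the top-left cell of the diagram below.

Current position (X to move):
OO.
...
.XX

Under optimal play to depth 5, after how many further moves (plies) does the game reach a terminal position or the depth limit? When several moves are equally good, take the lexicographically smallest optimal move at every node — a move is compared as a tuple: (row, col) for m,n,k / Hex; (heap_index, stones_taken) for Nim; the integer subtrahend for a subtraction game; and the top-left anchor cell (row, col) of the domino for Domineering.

p1 X@[OO./.../.XX]: (0,2)[OOX/.../.XX]+1* (1,0)[OO./X../.XX]-1 (1,1)[OO./.X./.XX]-1 (1,2)[OO./..X/.XX]-1 (2,0)[OO./.../XXX]-1
p2 O@[OOX/.../.XX]: (1,0)[OOX/O../.XX]-1* (1,1)[OOX/.O./.XX]-1 (1,2)[OOX/..O/.XX]-1 (2,0)[OOX/.../OXX]-1
p3 X@[OOX/O../.XX]: (1,1)[OOX/OX./.XX]+1* (1,2)[OOX/O.X/.XX]+1 (2,0)[OOX/O../XXX]+1
p4 O@[OOX/OX./.XX] terminal -1; root [OO./.../.XX] d5

PV length from [OO./.../.XX]: 3 plies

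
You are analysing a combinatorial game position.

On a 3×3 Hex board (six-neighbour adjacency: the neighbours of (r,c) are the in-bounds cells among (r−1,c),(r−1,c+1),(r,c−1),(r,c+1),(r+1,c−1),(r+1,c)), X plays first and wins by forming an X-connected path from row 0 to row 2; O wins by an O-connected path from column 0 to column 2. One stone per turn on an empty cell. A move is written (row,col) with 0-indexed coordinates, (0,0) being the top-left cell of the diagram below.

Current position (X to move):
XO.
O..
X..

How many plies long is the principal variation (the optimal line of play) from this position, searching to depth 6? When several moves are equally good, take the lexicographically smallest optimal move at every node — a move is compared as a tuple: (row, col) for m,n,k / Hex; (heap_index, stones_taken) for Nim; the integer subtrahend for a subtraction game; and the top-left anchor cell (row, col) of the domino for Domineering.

PV length from [XO./O../X..]: 5 plies

[XO./O../X..] X move#1: (0,2):+1/XOX/O../X..*, (1,1):-1/XO./OX./X.., (1,2):-1/XO./O.X/X.., (2,1):-1/XO./O../XX., (2,2):-1/XO./O../X.X
[XOX/O../X..] O move#2: (1,1):-1/XOX/OO./X..*, (1,2):-1/XOX/O.O/X.., (2,1):-1/XOX/O../XO., (2,2):-1/XOX/O../X.O
[XOX/OO./X..] X move#3: (1,2):+1/XOX/OOX/X..*, (2,1):-1/XOX/OO./XX., (2,2):-1/XOX/OO./X.X
[XOX/OOX/X..] O move#4: (2,1):-1/XOX/OOX/XO.*, (2,2):-1/XOX/OOX/X.O
[XOX/OOX/XO.] X move#5: (2,2):+1/XOX/OOX/XOX*
[XOX/OOX/XOX] end (terminal -1, O#6); searched XO./O../X.. to 6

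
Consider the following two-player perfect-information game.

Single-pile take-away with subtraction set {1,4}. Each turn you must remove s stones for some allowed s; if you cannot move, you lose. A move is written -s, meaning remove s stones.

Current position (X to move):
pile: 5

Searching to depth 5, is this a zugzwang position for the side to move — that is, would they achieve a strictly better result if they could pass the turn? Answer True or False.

zugzwang(5, X) = True

ply 1, X at 5 | -1=-1→4*; -4=-1→1
ply 2, O at 4 | -1=-1→3; -4=+1→0*
ply 3: 0 is terminal -1 (X); from 5 depth 5
suppose X passes — search the same position with O to move:
pass> ply 1, O at 5 | -1=-1→4*; -4=-1→1
pass> ply 2, X at 4 | -1=-1→3; -4=+1→0*
pass> ply 3: 0 is terminal -1 (O); from 5 depth 5
for X: play -1, pass +1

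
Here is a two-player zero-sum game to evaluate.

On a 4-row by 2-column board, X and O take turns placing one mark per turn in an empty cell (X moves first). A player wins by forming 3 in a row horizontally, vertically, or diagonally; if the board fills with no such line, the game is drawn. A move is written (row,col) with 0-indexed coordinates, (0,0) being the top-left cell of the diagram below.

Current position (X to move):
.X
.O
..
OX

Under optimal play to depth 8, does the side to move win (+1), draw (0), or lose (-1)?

[.X/.O/../OX] X move#1: (0,0):+0/XX/.O/../OX*, (1,0):+0/.X/XO/../OX, (2,0):+0/.X/.O/X./OX, (2,1):+0/.X/.O/.X/OX
[XX/.O/../OX] O move#2: (1,0):+0/XX/OO/../OX*, (2,0):+0/XX/.O/O./OX, (2,1):+0/XX/.O/.O/OX
[XX/OO/../OX] X move#3: (2,0):+0/XX/OO/X./OX*, (2,1):-1/XX/OO/.X/OX
[XX/OO/X./OX] O move#4: (2,1):+0/XX/OO/XO/OX*
[XX/OO/XO/OX] end (terminal +0, X#5); searched .X/.O/../OX to 8

value(.X/.O/../OX, X) = 0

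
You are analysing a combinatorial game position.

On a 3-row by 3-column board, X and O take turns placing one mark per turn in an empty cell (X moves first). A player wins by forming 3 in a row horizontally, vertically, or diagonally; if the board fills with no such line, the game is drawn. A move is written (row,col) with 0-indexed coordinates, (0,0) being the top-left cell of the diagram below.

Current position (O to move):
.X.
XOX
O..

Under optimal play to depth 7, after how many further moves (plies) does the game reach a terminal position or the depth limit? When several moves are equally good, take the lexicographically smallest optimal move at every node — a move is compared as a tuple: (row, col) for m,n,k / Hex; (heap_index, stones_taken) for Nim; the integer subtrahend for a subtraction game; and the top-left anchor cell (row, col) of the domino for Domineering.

PV length from [.X./XOX/O..]: 3 plies

ply 1, O at .X./XOX/O.. | (0,0)=+1→OX./XOX/O..*; (0,2)=+1→.XO/XOX/O..; (2,1)=+1→.X./XOX/OO.; (2,2)=+1→.X./XOX/O.O
ply 2, X at OX./XOX/O.. | (0,2)=-1→OXX/XOX/O..*; (2,1)=-1→OX./XOX/OX.; (2,2)=-1→OX./XOX/O.X
ply 3, O at OXX/XOX/O.. | (2,1)=-1→OXX/XOX/OO.; (2,2)=+1→OXX/XOX/O.O*
ply 4: OXX/XOX/O.O is terminal -1 (X); from .X./XOX/O.. depth 7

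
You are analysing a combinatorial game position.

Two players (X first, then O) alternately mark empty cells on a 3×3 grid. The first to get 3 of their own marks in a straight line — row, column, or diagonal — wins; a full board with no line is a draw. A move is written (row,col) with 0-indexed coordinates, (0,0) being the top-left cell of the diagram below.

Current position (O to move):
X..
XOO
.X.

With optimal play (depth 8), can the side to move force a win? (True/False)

O winning at [X../XOO/.X.]: False

ply 1, O at X../XOO/.X. | (0,1)=-1→XO./XOO/.X.; (0,2)=-1→X.O/XOO/.X.; (2,0)=+0→X../XOO/OX.*; (2,2)=-1→X../XOO/.XO
ply 2, X at X../XOO/OX. | (0,1)=-1→XX./XOO/OX.; (0,2)=+0→X.X/XOO/OX.*; (2,2)=-1→X../XOO/OXX
ply 3, O at X.X/XOO/OX. | (0,1)=+0→XOX/XOO/OX.*; (2,2)=-1→X.X/XOO/OXO
ply 4, X at XOX/XOO/OX. | (2,2)=+0→XOX/XOO/OXX*
ply 5: XOX/XOO/OXX is terminal +0 (O); from X../XOO/.X. depth 8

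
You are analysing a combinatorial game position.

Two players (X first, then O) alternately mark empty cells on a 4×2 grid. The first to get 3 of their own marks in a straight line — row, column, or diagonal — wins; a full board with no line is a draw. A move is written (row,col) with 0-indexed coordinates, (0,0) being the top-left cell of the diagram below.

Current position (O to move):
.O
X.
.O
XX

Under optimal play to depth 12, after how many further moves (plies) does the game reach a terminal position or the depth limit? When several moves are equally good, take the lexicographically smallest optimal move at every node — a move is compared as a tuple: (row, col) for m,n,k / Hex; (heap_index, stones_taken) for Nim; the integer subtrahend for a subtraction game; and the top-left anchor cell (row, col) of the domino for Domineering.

p1 O@[.O/X./.O/XX]: (0,0)[OO/X./.O/XX]-1 (1,1)[.O/XO/.O/XX]+1* (2,0)[.O/X./OO/XX]+0
p2 X@[.O/XO/.O/XX] terminal -1; root [.O/X./.O/XX] d12

PV length from [.O/X./.O/XX]: 1 ply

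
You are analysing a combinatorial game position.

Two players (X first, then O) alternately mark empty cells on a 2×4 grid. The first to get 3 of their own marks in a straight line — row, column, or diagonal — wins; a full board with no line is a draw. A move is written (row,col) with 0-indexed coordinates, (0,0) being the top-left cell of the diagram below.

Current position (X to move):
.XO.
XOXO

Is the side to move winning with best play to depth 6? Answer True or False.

X winning at [.XO./XOXO]: False

[.XO./XOXO] X move#1: (0,0):+0/XXO./XOXO*, (0,3):+0/.XOX/XOXO
[XXO./XOXO] O move#2: (0,3):+0/XXOO/XOXO*
[XXOO/XOXO] end (terminal +0, X#3); searched .XO./XOXO to 6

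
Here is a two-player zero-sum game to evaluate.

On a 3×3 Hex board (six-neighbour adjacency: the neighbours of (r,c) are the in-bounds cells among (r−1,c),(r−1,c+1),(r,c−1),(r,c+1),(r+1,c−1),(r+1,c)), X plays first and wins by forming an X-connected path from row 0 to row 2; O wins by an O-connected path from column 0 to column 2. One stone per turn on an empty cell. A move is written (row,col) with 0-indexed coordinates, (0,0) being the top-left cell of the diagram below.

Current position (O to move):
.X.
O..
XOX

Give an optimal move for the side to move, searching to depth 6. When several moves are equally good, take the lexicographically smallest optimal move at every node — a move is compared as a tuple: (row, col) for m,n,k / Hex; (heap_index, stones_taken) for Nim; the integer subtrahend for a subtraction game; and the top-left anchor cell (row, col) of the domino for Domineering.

O's best at [.X./O../XOX]: (1,1)

[.X./O../XOX] O move#1: (0,0):-1/OX./O../XOX, (0,2):-1/.XO/O../XOX, (1,1):+1/.X./OO./XOX*, (1,2):-1/.X./O.O/XOX
[.X./OO./XOX] X move#2: (0,0):-1/XX./OO./XOX*, (0,2):-1/.XX/OO./XOX, (1,2):-1/.X./OOX/XOX
[XX./OO./XOX] O move#3: (0,2):+1/XXO/OO./XOX*, (1,2):+1/XX./OOO/XOX
[XXO/OO./XOX] end (terminal -1, X#4); searched .X./O../XOX to 6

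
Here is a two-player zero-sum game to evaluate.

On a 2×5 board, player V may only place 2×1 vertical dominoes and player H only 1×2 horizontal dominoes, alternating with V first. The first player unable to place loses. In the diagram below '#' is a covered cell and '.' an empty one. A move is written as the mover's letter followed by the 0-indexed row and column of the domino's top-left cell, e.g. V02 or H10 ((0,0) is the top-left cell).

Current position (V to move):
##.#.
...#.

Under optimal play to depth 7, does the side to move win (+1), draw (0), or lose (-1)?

ply 1, V at ##.#./...#. | V02=+1→####./..##.*; V04=-1→##.##/...##
ply 2, H at ####./..##. | H10=-1→####./####.*
ply 3, V at ####./####. | V04=+1→#####/#####*
ply 4: #####/##### is terminal -1 (H); from ##.#./...#. depth 7

value(##.#./...#., V) = +1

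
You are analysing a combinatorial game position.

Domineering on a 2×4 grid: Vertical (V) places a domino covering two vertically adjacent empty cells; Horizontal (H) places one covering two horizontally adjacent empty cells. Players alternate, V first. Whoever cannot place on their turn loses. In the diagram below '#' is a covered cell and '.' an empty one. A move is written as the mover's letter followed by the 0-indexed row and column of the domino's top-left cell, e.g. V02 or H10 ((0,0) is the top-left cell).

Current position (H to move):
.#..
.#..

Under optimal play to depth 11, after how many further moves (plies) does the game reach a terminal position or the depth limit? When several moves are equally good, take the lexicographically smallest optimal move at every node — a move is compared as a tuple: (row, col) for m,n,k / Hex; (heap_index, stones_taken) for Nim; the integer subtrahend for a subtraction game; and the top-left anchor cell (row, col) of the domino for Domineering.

[.#../.#..] H move#1: H02:+1/.###/.#..*, H12:+1/.#../.###
[.###/.#..] V move#2: V00:-1/####/##..*
[####/##..] H move#3: H12:+1/####/####*
[####/####] end (terminal -1, V#4); searched .#../.#.. to 11

PV length from [.#../.#..]: 3 plies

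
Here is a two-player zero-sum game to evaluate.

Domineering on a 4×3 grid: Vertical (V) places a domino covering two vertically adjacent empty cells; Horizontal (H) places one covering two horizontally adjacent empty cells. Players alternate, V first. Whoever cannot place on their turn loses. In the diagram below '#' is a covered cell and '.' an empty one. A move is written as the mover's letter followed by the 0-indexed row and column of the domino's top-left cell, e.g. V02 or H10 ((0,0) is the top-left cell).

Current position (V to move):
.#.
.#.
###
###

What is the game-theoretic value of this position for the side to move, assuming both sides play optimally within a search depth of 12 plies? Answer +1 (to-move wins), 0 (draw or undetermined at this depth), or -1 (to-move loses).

[.#./.#./###/###] V move#1: V00:+1/##./##./###/###*, V02:+1/.##/.##/###/###
[##./##./###/###] end (terminal -1, H#2); searched .#./.#./###/### to 12

value(.#./.#./###/###, V) = +1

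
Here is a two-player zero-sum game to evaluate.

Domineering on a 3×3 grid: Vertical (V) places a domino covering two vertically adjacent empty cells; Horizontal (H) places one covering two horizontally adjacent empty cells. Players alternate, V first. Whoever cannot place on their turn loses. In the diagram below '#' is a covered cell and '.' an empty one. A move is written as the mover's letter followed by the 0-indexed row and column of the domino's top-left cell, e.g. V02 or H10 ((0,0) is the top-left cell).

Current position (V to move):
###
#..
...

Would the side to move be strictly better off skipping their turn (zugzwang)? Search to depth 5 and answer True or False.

[###/#../...] V move#1: V11:+1/###/##./.#.*, V12:-1/###/#.#/..#
[###/##./.#.] end (terminal -1, H#2); searched ###/#../... to 5
suppose V passes — search the same position with H to move:
pass> [###/#../...] H move#1: H11:+1/###/###/...*, H20:-1/###/#../##., H21:+1/###/#../.##
pass> [###/###/...] end (terminal -1, V#2); searched ###/#../... to 5
for V: play +1, pass -1

zugzwang(###/#../..., V) = False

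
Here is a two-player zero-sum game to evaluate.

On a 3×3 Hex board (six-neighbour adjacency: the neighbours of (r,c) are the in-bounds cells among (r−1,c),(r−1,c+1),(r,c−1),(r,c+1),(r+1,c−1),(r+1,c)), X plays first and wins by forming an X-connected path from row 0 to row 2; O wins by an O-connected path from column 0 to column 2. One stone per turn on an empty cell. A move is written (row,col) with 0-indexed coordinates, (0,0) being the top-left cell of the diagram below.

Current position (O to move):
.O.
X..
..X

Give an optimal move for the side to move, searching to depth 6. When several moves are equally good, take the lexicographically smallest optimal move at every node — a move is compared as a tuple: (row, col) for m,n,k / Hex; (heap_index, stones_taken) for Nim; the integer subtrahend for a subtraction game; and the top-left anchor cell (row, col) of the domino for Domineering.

ply 1, O at .O./X../..X | (0,0)=-1→OO./X../..X; (0,2)=-1→.OO/X../..X; (1,1)=+1→.O./XO./..X*; (1,2)=-1→.O./X.O/..X; (2,0)=-1→.O./X../O.X; (2,1)=-1→.O./X../.OX
ply 2, X at .O./XO./..X | (0,0)=-1→XO./XO./..X*; (0,2)=-1→.OX/XO./..X; (1,2)=-1→.O./XOX/..X; (2,0)=-1→.O./XO./X.X; (2,1)=-1→.O./XO./.XX
ply 3, O at XO./XO./..X | (0,2)=-1→XOO/XO./..X; (1,2)=-1→XO./XOO/..X; (2,0)=+1→XO./XO./O.X*; (2,1)=-1→XO./XO./.OX
ply 4, X at XO./XO./O.X | (0,2)=-1→XOX/XO./O.X*; (1,2)=-1→XO./XOX/O.X; (2,1)=-1→XO./XO./OXX
ply 5, O at XOX/XO./O.X | (1,2)=+1→XOX/XOO/O.X*; (2,1)=-1→XOX/XO./OOX
ply 6: XOX/XOO/O.X is terminal -1 (X); from .O./X../..X depth 6

O's best at [.O./X../..X]: (1,1)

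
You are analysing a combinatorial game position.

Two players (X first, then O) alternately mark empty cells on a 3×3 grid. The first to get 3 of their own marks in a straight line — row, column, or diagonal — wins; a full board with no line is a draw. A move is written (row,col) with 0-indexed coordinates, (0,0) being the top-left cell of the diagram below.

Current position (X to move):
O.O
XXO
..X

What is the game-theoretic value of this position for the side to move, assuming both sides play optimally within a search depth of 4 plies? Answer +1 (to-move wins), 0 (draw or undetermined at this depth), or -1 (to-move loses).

value(O.O/XXO/..X, X) = 0

ply 1, X at O.O/XXO/..X | (0,1)=+0→OXO/XXO/..X*; (2,0)=-1→O.O/XXO/X.X; (2,1)=-1→O.O/XXO/.XX
ply 2, O at OXO/XXO/..X | (2,0)=-1→OXO/XXO/O.X; (2,1)=+0→OXO/XXO/.OX*
ply 3, X at OXO/XXO/.OX | (2,0)=+0→OXO/XXO/XOX*
ply 4: OXO/XXO/XOX is terminal +0 (O); from O.O/XXO/..X depth 4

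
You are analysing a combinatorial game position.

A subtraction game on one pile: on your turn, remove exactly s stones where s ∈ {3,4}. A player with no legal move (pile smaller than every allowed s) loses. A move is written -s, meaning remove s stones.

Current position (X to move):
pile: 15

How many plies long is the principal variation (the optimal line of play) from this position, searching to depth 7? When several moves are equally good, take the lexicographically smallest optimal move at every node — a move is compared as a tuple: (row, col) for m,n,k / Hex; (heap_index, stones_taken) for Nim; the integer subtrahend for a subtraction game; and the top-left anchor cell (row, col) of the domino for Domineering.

p1 X@[15]: -3[12]-1* -4[11]-1
p2 O@[12]: -3[9]+1* -4[8]+1
p3 X@[9]: -3[6]-1* -4[5]-1
p4 O@[6]: -3[3]-1 -4[2]+1*
p5 X@[2] terminal -1; root [15] d7

PV length from [15]: 4 plies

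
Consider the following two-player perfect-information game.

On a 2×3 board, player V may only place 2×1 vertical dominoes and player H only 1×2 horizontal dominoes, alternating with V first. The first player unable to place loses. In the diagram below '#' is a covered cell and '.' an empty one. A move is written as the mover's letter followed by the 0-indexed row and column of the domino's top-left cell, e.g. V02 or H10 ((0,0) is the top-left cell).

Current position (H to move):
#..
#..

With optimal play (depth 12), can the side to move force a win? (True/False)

H winning at [#../#..]: True

[#../#..] H move#1: H01:+1/###/#..*, H11:+1/#../###
[###/#..] end (terminal -1, V#2); searched #../#.. to 12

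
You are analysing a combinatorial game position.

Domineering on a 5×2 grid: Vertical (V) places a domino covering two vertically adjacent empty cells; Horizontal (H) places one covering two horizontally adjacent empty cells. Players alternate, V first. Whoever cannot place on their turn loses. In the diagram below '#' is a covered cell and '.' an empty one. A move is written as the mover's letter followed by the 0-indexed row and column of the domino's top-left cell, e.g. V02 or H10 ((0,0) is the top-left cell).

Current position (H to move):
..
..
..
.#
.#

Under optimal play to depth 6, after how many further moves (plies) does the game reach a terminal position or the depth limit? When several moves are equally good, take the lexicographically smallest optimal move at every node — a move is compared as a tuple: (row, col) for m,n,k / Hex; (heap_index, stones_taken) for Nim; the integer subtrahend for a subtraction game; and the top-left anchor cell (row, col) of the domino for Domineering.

p1 H@[../../../.#/.#]: H00[##/../../.#/.#]-1 H10[../##/../.#/.#]+1* H20[../../##/.#/.#]-1
p2 V@[../##/../.#/.#]: V20[../##/#./##/.#]-1* V30[../##/../##/##]-1
p3 H@[../##/#./##/.#]: H00[##/##/#./##/.#]+1*
p4 V@[##/##/#./##/.#] terminal -1; root [../../../.#/.#] d6

PV length from [../../../.#/.#]: 3 plies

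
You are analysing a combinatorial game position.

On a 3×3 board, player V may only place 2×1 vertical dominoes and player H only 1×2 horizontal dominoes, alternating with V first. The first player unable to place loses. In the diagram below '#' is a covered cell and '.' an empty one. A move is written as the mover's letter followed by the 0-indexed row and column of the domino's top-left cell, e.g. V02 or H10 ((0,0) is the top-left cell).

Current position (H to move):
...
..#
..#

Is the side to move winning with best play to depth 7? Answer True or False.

[.../..#/..#] H move#1: H00:-1/##./..#/..#, H01:-1/.##/..#/..#, H10:+1/.../###/..#*, H20:-1/.../..#/###
[.../###/..#] end (terminal -1, V#2); searched .../..#/..# to 7

H winning at [.../..#/..#]: True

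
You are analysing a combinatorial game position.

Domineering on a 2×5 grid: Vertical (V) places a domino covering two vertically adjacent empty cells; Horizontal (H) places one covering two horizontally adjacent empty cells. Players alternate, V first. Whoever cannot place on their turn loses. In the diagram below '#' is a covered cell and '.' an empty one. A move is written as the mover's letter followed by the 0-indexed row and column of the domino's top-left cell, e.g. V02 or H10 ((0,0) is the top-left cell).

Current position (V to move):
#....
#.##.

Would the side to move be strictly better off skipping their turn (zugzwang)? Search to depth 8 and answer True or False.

zugzwang(#..../#.##., V) = True

p1 V@[#..../#.##.]: V01[##.../####.]-1* V04[#...#/#.###]-1
p2 H@[##.../####.]: H02[####./####.]-1 H03[##.##/####.]+1*
p3 V@[##.##/####.] terminal -1; root [#..../#.##.] d8
suppose V passes — search the same position with H to move:
pass> p1 H@[#..../#.##.]: H01[###../#.##.]-1* H02[#.##./#.##.]-1 H03[#..##/#.##.]-1
pass> p2 V@[###../#.##.]: V04[###.#/#.###]+1*
pass> p3 H@[###.#/#.###] terminal -1; root [#..../#.##.] d8
for V: play -1, pass +1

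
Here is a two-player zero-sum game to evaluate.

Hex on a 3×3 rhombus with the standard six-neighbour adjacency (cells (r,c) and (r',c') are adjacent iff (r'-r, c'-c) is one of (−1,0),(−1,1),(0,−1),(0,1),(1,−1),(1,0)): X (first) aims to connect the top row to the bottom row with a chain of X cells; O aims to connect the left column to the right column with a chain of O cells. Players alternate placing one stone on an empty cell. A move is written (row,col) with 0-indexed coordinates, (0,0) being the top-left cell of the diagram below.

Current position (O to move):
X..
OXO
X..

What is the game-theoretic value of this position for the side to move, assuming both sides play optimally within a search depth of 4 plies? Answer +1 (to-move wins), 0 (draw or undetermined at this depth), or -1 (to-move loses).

ply 1, O at X../OXO/X.. | (0,1)=-1→XO./OXO/X..*; (0,2)=-1→X.O/OXO/X..; (2,1)=-1→X../OXO/XO.; (2,2)=-1→X../OXO/X.O
ply 2, X at XO./OXO/X.. | (0,2)=+1→XOX/OXO/X..*; (2,1)=-1→XO./OXO/XX.; (2,2)=-1→XO./OXO/X.X
ply 3: XOX/OXO/X.. is terminal -1 (O); from X../OXO/X.. depth 4

value(X../OXO/X.., O) = -1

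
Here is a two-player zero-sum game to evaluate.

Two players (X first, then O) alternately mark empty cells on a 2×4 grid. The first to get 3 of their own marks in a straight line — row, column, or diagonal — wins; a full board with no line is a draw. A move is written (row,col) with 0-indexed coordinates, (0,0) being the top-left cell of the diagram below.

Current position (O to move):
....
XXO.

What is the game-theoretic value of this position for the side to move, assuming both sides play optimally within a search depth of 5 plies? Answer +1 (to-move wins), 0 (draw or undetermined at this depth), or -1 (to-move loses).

value(..../XXO., O) = 0

[..../XXO.] O move#1: (0,0):+0/O.../XXO.*, (0,1):+0/.O../XXO., (0,2):+0/..O./XXO., (0,3):+0/...O/XXO., (1,3):+0/..../XXOO
[O.../XXO.] X move#2: (0,1):+0/OX../XXO.*, (0,2):+0/O.X./XXO., (0,3):+0/O..X/XXO., (1,3):+0/O.../XXOX
[OX../XXO.] O move#3: (0,2):+0/OXO./XXO.*, (0,3):+0/OX.O/XXO., (1,3):+0/OX../XXOO
[OXO./XXO.] X move#4: (0,3):+0/OXOX/XXO.*, (1,3):+0/OXO./XXOX
[OXOX/XXO.] O move#5: (1,3):+0/OXOX/XXOO*
[OXOX/XXOO] end (terminal +0, X#6); searched ..../XXO. to 5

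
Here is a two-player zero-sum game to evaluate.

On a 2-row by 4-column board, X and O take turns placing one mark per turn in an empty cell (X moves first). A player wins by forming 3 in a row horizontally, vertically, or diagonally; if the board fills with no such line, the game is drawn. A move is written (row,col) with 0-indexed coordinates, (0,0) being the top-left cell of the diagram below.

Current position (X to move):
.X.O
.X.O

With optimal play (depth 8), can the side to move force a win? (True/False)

X winning at [.X.O/.X.O]: False

[.X.O/.X.O] X move#1: (0,0):+0/XX.O/.X.O*, (0,2):+0/.XXO/.X.O, (1,0):+0/.X.O/XX.O, (1,2):+0/.X.O/.XXO
[XX.O/.X.O] O move#2: (0,2):+0/XXOO/.X.O*, (1,0):-1/XX.O/OX.O, (1,2):-1/XX.O/.XOO
[XXOO/.X.O] X move#3: (1,0):+0/XXOO/XX.O*, (1,2):+0/XXOO/.XXO
[XXOO/XX.O] O move#4: (1,2):+0/XXOO/XXOO*
[XXOO/XXOO] end (terminal +0, X#5); searched .X.O/.X.O to 8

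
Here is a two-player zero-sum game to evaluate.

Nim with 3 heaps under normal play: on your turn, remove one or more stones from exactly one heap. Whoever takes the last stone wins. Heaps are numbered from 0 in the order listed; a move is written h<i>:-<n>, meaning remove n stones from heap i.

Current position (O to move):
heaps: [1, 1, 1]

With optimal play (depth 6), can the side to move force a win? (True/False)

O winning at [(1,1,1)]: True

ply 1, O at (1,1,1) | h0:-1=+1→(0,1,1)*; h1:-1=+1→(1,0,1); h2:-1=+1→(1,1,0)
ply 2, X at (0,1,1) | h1:-1=-1→(0,0,1)*; h2:-1=-1→(0,1,0)
ply 3, O at (0,0,1) | h2:-1=+1→(0,0,0)*
ply 4: (0,0,0) is terminal -1 (X); from (1,1,1) depth 6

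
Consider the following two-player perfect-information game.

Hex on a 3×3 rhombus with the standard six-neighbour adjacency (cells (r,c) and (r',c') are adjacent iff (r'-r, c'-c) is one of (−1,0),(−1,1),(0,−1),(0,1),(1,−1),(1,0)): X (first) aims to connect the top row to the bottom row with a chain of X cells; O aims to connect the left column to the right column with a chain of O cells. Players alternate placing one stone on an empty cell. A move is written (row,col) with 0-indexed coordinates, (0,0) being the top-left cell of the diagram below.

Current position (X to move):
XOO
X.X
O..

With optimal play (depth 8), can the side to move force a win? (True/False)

[XOO/X.X/O..] X move#1: (1,1):+1/XOO/XXX/O..*, (2,1):-1/XOO/X.X/OX., (2,2):-1/XOO/X.X/O.X
[XOO/XXX/O..] O move#2: (2,1):-1/XOO/XXX/OO.*, (2,2):-1/XOO/XXX/O.O
[XOO/XXX/OO.] X move#3: (2,2):+1/XOO/XXX/OOX*
[XOO/XXX/OOX] end (terminal -1, O#4); searched XOO/X.X/O.. to 8

X winning at [XOO/X.X/O..]: True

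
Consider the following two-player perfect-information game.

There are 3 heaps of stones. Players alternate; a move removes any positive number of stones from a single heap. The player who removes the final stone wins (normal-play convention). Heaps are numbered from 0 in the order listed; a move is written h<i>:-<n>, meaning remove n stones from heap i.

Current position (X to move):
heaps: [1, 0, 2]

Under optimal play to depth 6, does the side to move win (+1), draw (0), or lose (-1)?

ply 1, X at (1,0,2) | h0:-1=-1→(0,0,2); h2:-1=+1→(1,0,1)*; h2:-2=-1→(1,0,0)
ply 2, O at (1,0,1) | h0:-1=-1→(0,0,1)*; h2:-1=-1→(1,0,0)
ply 3, X at (0,0,1) | h2:-1=+1→(0,0,0)*
ply 4: (0,0,0) is terminal -1 (O); from (1,0,2) depth 6

value((1,0,2), X) = +1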